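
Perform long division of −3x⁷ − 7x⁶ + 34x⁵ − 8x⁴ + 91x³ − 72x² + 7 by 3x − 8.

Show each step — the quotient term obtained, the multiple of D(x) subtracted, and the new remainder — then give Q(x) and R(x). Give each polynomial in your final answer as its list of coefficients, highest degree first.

Q = [-1, -5, -2, -8, 9, 0, 0]; R = [7]

Step 1: lead(−3x⁷ − 7x⁶ + 34x⁵ − 8x⁴ + 91x³ − 72x² + 7) ÷ lead(D) = −3x⁷ ÷ 3x = −x⁶. Subtract (−x⁶)·D = −3x⁷ + 8x⁶. Remainder: −15x⁶ + 34x⁵ − 8x⁴ + 91x³ − 72x² + 7.
Step 2: lead(−15x⁶ + 34x⁵ − 8x⁴ + 91x³ − 72x² + 7) ÷ lead(D) = −15x⁶ ÷ 3x = −5x⁵. Subtract (−5x⁵)·D = −15x⁶ + 40x⁵. Remainder: −6x⁵ − 8x⁴ + 91x³ − 72x² + 7.
Step 3: lead(−6x⁵ − 8x⁴ + 91x³ − 72x² + 7) ÷ lead(D) = −6x⁵ ÷ 3x = −2x⁴. Subtract (−2x⁴)·D = −6x⁵ + 16x⁴. Remainder: −24x⁴ + 91x³ − 72x² + 7.
Step 4: lead(−24x⁴ + 91x³ − 72x² + 7) ÷ lead(D) = −24x⁴ ÷ 3x = −8x³. Subtract (−8x³)·D = −24x⁴ + 64x³. Remainder: 27x³ − 72x² + 7.
Step 5: lead(27x³ − 72x² + 7) ÷ lead(D) = 27x³ ÷ 3x = 9x². Subtract (9x²)·D = 27x³ − 72x². Remainder: 7.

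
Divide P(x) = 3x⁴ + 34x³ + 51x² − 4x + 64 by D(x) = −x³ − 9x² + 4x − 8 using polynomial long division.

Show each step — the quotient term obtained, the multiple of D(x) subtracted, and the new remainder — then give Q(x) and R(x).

Step 1: lead(3x⁴ + 34x³ + 51x² − 4x + 64) ÷ lead(D) = 3x⁴ ÷ −x³ = −3x. Subtract (−3x)·D = 3x⁴ + 27x³ − 12x² + 24x. Remainder: 7x³ + 63x² − 28x + 64.
Step 2: lead(7x³ + 63x² − 28x + 64) ÷ lead(D) = 7x³ ÷ −x³ = −7. Subtract (−7)·D = 7x³ + 63x² − 28x + 56. Remainder: 8.

Q(x) = −3x − 7; R(x) = 8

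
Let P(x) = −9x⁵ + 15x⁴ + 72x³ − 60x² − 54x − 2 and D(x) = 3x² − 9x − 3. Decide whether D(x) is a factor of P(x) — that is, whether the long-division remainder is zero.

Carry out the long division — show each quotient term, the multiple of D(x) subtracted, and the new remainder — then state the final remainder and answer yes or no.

Step 1: lead(−9x⁵ + 15x⁴ + 72x³ − 60x² − 54x − 2) ÷ lead(D) = −9x⁵ ÷ 3x² = −3x³. Subtract (−3x³)·D = −9x⁵ + 27x⁴ + 9x³. Remainder: −12x⁴ + 63x³ − 60x² − 54x − 2.
Step 2: lead(−12x⁴ + 63x³ − 60x² − 54x − 2) ÷ lead(D) = −12x⁴ ÷ 3x² = −4x². Subtract (−4x²)·D = −12x⁴ + 36x³ + 12x². Remainder: 27x³ − 72x² − 54x − 2.
Step 3: lead(27x³ − 72x² − 54x − 2) ÷ lead(D) = 27x³ ÷ 3x² = 9x. Subtract (9x)·D = 27x³ − 81x² − 27x. Remainder: 9x² − 27x − 2.
Step 4: lead(9x² − 27x − 2) ÷ lead(D) = 9x² ÷ 3x² = 3. Subtract (3)·D = 9x² − 27x − 9. Remainder: 7.

R(x) = 7, so D(x) is not a factor of P(x). no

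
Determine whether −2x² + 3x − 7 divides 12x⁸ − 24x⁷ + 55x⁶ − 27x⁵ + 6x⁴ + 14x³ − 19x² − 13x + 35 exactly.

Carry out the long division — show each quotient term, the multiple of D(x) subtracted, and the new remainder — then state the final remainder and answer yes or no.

Step 1: lead(12x⁸ − 24x⁷ + 55x⁶ − 27x⁵ + 6x⁴ + 14x³ − 19x² − 13x + 35) ÷ lead(D) = 12x⁸ ÷ −2x² = −6x⁶. Subtract (−6x⁶)·D = 12x⁸ − 18x⁷ + 42x⁶. Remainder: −6x⁷ + 13x⁶ − 27x⁵ + 6x⁴ + 14x³ − 19x² − 13x + 35.
Step 2: lead(−6x⁷ + 13x⁶ − 27x⁵ + 6x⁴ + 14x³ − 19x² − 13x + 35) ÷ lead(D) = −6x⁷ ÷ −2x² = 3x⁵. Subtract (3x⁵)·D = −6x⁷ + 9x⁶ − 21x⁵. Remainder: 4x⁶ − 6x⁵ + 6x⁴ + 14x³ − 19x² − 13x + 35.
Step 3: lead(4x⁶ − 6x⁵ + 6x⁴ + 14x³ − 19x² − 13x + 35) ÷ lead(D) = 4x⁶ ÷ −2x² = −2x⁴. Subtract (−2x⁴)·D = 4x⁶ − 6x⁵ + 14x⁴. Remainder: −8x⁴ + 14x³ − 19x² − 13x + 35.
Step 4: lead(−8x⁴ + 14x³ − 19x² − 13x + 35) ÷ lead(D) = −8x⁴ ÷ −2x² = 4x². Subtract (4x²)·D = −8x⁴ + 12x³ − 28x². Remainder: 2x³ + 9x² − 13x + 35.
Step 5: lead(2x³ + 9x² − 13x + 35) ÷ lead(D) = 2x³ ÷ −2x² = −x. Subtract (−x)·D = 2x³ − 3x² + 7x. Remainder: 12x² − 20x + 35.
Step 6: lead(12x² − 20x + 35) ÷ lead(D) = 12x² ÷ −2x² = −6. Subtract (−6)·D = 12x² − 18x + 42. Remainder: −2x − 7.

R(x) = −2x − 7, so D(x) is not a factor of P(x). no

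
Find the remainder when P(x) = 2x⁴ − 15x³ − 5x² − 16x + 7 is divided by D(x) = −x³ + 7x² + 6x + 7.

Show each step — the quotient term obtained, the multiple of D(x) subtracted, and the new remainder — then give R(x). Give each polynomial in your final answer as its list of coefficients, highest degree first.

R = [-8, 0]

Step 1: lead(2x⁴ − 15x³ − 5x² − 16x + 7) ÷ lead(D) = 2x⁴ ÷ −x³ = −2x. Subtract (−2x)·D = 2x⁴ − 14x³ − 12x² − 14x. Remainder: −x³ + 7x² − 2x + 7.
Step 2: lead(−x³ + 7x² − 2x + 7) ÷ lead(D) = −x³ ÷ −x³ = 1. Subtract (1)·D = −x³ + 7x² + 6x + 7. Remainder: −8x.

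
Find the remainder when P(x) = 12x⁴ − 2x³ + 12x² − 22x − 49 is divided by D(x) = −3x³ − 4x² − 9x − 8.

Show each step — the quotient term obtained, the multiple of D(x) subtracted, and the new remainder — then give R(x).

R(x) = −1

Step 1: lead(12x⁴ − 2x³ + 12x² − 22x − 49) ÷ lead(D) = 12x⁴ ÷ −3x³ = −4x. Subtract (−4x)·D = 12x⁴ + 16x³ + 36x² + 32x. Remainder: −18x³ − 24x² − 54x − 49.
Step 2: lead(−18x³ − 24x² − 54x − 49) ÷ lead(D) = −18x³ ÷ −3x³ = 6. Subtract (6)·D = −18x³ − 24x² − 54x − 48. Remainder: −1.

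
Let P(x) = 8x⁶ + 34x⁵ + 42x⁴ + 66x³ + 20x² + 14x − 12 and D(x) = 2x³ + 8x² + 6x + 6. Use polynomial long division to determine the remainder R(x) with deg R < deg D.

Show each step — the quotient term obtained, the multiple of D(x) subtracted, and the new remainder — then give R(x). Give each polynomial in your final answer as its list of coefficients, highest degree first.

Step 1: lead(8x⁶ + 34x⁵ + 42x⁴ + 66x³ + 20x² + 14x − 12) ÷ lead(D) = 8x⁶ ÷ 2x³ = 4x³. Subtract (4x³)·D = 8x⁶ + 32x⁵ + 24x⁴ + 24x³. Remainder: 2x⁵ + 18x⁴ + 42x³ + 20x² + 14x − 12.
Step 2: lead(2x⁵ + 18x⁴ + 42x³ + 20x² + 14x − 12) ÷ lead(D) = 2x⁵ ÷ 2x³ = x². Subtract (x²)·D = 2x⁵ + 8x⁴ + 6x³ + 6x². Remainder: 10x⁴ + 36x³ + 14x² + 14x − 12.
Step 3: lead(10x⁴ + 36x³ + 14x² + 14x − 12) ÷ lead(D) = 10x⁴ ÷ 2x³ = 5x. Subtract (5x)·D = 10x⁴ + 40x³ + 30x² + 30x. Remainder: −4x³ − 16x² − 16x − 12.
Step 4: lead(−4x³ − 16x² − 16x − 12) ÷ lead(D) = −4x³ ÷ 2x³ = −2. Subtract (−2)·D = −4x³ − 16x² − 12x − 12. Remainder: −4x.

R = [-4, 0]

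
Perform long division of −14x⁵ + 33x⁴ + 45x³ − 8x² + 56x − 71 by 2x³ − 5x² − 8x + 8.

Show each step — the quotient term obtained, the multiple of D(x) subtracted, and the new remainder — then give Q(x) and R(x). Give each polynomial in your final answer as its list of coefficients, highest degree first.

Step 1: lead(−14x⁵ + 33x⁴ + 45x³ − 8x² + 56x − 71) ÷ lead(D) = −14x⁵ ÷ 2x³ = −7x². Subtract (−7x²)·D = −14x⁵ + 35x⁴ + 56x³ − 56x². Remainder: −2x⁴ − 11x³ + 48x² + 56x − 71.
Step 2: lead(−2x⁴ − 11x³ + 48x² + 56x − 71) ÷ lead(D) = −2x⁴ ÷ 2x³ = −x. Subtract (−x)·D = −2x⁴ + 5x³ + 8x² − 8x. Remainder: −16x³ + 40x² + 64x − 71.
Step 3: lead(−16x³ + 40x² + 64x − 71) ÷ lead(D) = −16x³ ÷ 2x³ = −8. Subtract (−8)·D = −16x³ + 40x² + 64x − 64. Remainder: −7.

Q = [-7, -1, -8]; R = [-7]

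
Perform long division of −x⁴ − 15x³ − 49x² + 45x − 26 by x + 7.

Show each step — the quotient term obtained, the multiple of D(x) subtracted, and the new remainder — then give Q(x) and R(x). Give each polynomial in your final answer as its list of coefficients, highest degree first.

Q = [-1, -8, 7, -4]; R = [2]

Step 1: lead(−x⁴ − 15x³ − 49x² + 45x − 26) ÷ lead(D) = −x⁴ ÷ x = −x³. Subtract (−x³)·D = −x⁴ − 7x³. Remainder: −8x³ − 49x² + 45x − 26.
Step 2: lead(−8x³ − 49x² + 45x − 26) ÷ lead(D) = −8x³ ÷ x = −8x². Subtract (−8x²)·D = −8x³ − 56x². Remainder: 7x² + 45x − 26.
Step 3: lead(7x² + 45x − 26) ÷ lead(D) = 7x² ÷ x = 7x. Subtract (7x)·D = 7x² + 49x. Remainder: −4x − 26.
Step 4: lead(−4x − 26) ÷ lead(D) = −4x ÷ x = −4. Subtract (−4)·D = −4x − 28. Remainder: 2.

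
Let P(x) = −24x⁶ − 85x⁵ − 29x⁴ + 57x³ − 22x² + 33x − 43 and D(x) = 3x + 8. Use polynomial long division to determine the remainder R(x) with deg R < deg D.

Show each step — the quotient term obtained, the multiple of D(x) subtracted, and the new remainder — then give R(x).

Step 1: lead(−24x⁶ − 85x⁵ − 29x⁴ + 57x³ − 22x² + 33x − 43) ÷ lead(D) = −24x⁶ ÷ 3x = −8x⁵. Subtract (−8x⁵)·D = −24x⁶ − 64x⁵. Remainder: −21x⁵ − 29x⁴ + 57x³ − 22x² + 33x − 43.
Step 2: lead(−21x⁵ − 29x⁴ + 57x³ − 22x² + 33x − 43) ÷ lead(D) = −21x⁵ ÷ 3x = −7x⁴. Subtract (−7x⁴)·D = −21x⁵ − 56x⁴. Remainder: 27x⁴ + 57x³ − 22x² + 33x − 43.
Step 3: lead(27x⁴ + 57x³ − 22x² + 33x − 43) ÷ lead(D) = 27x⁴ ÷ 3x = 9x³. Subtract (9x³)·D = 27x⁴ + 72x³. Remainder: −15x³ − 22x² + 33x − 43.
Step 4: lead(−15x³ − 22x² + 33x − 43) ÷ lead(D) = −15x³ ÷ 3x = −5x². Subtract (−5x²)·D = −15x³ − 40x². Remainder: 18x² + 33x − 43.
Step 5: lead(18x² + 33x − 43) ÷ lead(D) = 18x² ÷ 3x = 6x. Subtract (6x)·D = 18x² + 48x. Remainder: −15x − 43.
Step 6: lead(−15x − 43) ÷ lead(D) = −15x ÷ 3x = −5. Subtract (−5)·D = −15x − 40. Remainder: −3.

R(x) = −3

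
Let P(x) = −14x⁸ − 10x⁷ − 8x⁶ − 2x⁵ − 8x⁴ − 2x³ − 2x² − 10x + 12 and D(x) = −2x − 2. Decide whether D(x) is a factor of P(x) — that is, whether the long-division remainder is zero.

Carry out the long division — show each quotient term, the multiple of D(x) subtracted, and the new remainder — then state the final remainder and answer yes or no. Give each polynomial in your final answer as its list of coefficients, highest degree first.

Step 1: lead(−14x⁸ − 10x⁷ − 8x⁶ − 2x⁵ − 8x⁴ − 2x³ − 2x² − 10x + 12) ÷ lead(D) = −14x⁸ ÷ −2x = 7x⁷. Subtract (7x⁷)·D = −14x⁸ − 14x⁷. Remainder: 4x⁷ − 8x⁶ − 2x⁵ − 8x⁴ − 2x³ − 2x² − 10x + 12.
Step 2: lead(4x⁷ − 8x⁶ − 2x⁵ − 8x⁴ − 2x³ − 2x² − 10x + 12) ÷ lead(D) = 4x⁷ ÷ −2x = −2x⁶. Subtract (−2x⁶)·D = 4x⁷ + 4x⁶. Remainder: −12x⁶ − 2x⁵ − 8x⁴ − 2x³ − 2x² − 10x + 12.
Step 3: lead(−12x⁶ − 2x⁵ − 8x⁴ − 2x³ − 2x² − 10x + 12) ÷ lead(D) = −12x⁶ ÷ −2x = 6x⁵. Subtract (6x⁵)·D = −12x⁶ − 12x⁵. Remainder: 10x⁵ − 8x⁴ − 2x³ − 2x² − 10x + 12.
Step 4: lead(10x⁵ − 8x⁴ − 2x³ − 2x² − 10x + 12) ÷ lead(D) = 10x⁵ ÷ −2x = −5x⁴. Subtract (−5x⁴)·D = 10x⁵ + 10x⁴. Remainder: −18x⁴ − 2x³ − 2x² − 10x + 12.
Step 5: lead(−18x⁴ − 2x³ − 2x² − 10x + 12) ÷ lead(D) = −18x⁴ ÷ −2x = 9x³. Subtract (9x³)·D = −18x⁴ − 18x³. Remainder: 16x³ − 2x² − 10x + 12.
Step 6: lead(16x³ − 2x² − 10x + 12) ÷ lead(D) = 16x³ ÷ −2x = −8x². Subtract (−8x²)·D = 16x³ + 16x². Remainder: −18x² − 10x + 12.
Step 7: lead(−18x² − 10x + 12) ÷ lead(D) = −18x² ÷ −2x = 9x. Subtract (9x)·D = −18x² − 18x. Remainder: 8x + 12.
Step 8: lead(8x + 12) ÷ lead(D) = 8x ÷ −2x = −4. Subtract (−4)·D = 8x + 8. Remainder: 4.

R = [4], so D(x) is not a factor of P(x). no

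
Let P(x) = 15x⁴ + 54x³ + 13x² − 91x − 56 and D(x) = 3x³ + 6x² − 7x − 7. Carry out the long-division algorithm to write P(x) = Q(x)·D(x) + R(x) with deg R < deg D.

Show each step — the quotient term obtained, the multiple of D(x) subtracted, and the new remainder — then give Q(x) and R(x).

Step 1: lead(15x⁴ + 54x³ + 13x² − 91x − 56) ÷ lead(D) = 15x⁴ ÷ 3x³ = 5x. Subtract (5x)·D = 15x⁴ + 30x³ − 35x² − 35x. Remainder: 24x³ + 48x² − 56x − 56.
Step 2: lead(24x³ + 48x² − 56x − 56) ÷ lead(D) = 24x³ ÷ 3x³ = 8. Subtract (8)·D = 24x³ + 48x² − 56x − 56. Remainder: 0.

Q(x) = 5x + 8; R(x) = 0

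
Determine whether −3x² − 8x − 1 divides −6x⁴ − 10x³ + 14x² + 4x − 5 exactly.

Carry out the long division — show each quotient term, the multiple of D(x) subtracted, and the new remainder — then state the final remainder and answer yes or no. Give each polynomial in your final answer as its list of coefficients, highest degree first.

Step 1: lead(−6x⁴ − 10x³ + 14x² + 4x − 5) ÷ lead(D) = −6x⁴ ÷ −3x² = 2x². Subtract (2x²)·D = −6x⁴ − 16x³ − 2x². Remainder: 6x³ + 16x² + 4x − 5.
Step 2: lead(6x³ + 16x² + 4x − 5) ÷ lead(D) = 6x³ ÷ −3x² = −2x. Subtract (−2x)·D = 6x³ + 16x² + 2x. Remainder: 2x − 5.

R = [2, -5], so D(x) is not a factor of P(x). no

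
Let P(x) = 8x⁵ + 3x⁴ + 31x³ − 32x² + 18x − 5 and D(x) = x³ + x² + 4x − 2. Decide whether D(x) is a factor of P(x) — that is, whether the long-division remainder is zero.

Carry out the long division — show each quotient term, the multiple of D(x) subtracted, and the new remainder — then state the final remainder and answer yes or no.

Step 1: lead(8x⁵ + 3x⁴ + 31x³ − 32x² + 18x − 5) ÷ lead(D) = 8x⁵ ÷ x³ = 8x². Subtract (8x²)·D = 8x⁵ + 8x⁴ + 32x³ − 16x². Remainder: −5x⁴ − x³ − 16x² + 18x − 5.
Step 2: lead(−5x⁴ − x³ − 16x² + 18x − 5) ÷ lead(D) = −5x⁴ ÷ x³ = −5x. Subtract (−5x)·D = −5x⁴ − 5x³ − 20x² + 10x. Remainder: 4x³ + 4x² + 8x − 5.
Step 3: lead(4x³ + 4x² + 8x − 5) ÷ lead(D) = 4x³ ÷ x³ = 4. Subtract (4)·D = 4x³ + 4x² + 16x − 8. Remainder: −8x + 3.

R(x) = −8x + 3, so D(x) is not a factor of P(x). no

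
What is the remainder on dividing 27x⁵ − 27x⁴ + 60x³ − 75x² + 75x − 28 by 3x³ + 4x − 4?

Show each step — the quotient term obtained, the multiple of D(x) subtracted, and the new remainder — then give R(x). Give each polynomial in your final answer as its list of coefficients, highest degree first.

Step 1: lead(27x⁵ − 27x⁴ + 60x³ − 75x² + 75x − 28) ÷ lead(D) = 27x⁵ ÷ 3x³ = 9x². Subtract (9x²)·D = 27x⁵ + 36x³ − 36x². Remainder: −27x⁴ + 24x³ − 39x² + 75x − 28.
Step 2: lead(−27x⁴ + 24x³ − 39x² + 75x − 28) ÷ lead(D) = −27x⁴ ÷ 3x³ = −9x. Subtract (−9x)·D = −27x⁴ − 36x² + 36x. Remainder: 24x³ − 3x² + 39x − 28.
Step 3: lead(24x³ − 3x² + 39x − 28) ÷ lead(D) = 24x³ ÷ 3x³ = 8. Subtract (8)·D = 24x³ + 32x − 32. Remainder: −3x² + 7x + 4.

R = [-3, 7, 4]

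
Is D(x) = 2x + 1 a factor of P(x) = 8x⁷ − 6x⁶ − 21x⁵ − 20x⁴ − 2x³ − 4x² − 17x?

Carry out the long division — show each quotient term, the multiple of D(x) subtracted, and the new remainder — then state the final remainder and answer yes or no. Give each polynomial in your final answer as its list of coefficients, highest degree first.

Step 1: lead(8x⁷ − 6x⁶ − 21x⁵ − 20x⁴ − 2x³ − 4x² − 17x) ÷ lead(D) = 8x⁷ ÷ 2x = 4x⁶. Subtract (4x⁶)·D = 8x⁷ + 4x⁶. Remainder: −10x⁶ − 21x⁵ − 20x⁴ − 2x³ − 4x² − 17x.
Step 2: lead(−10x⁶ − 21x⁵ − 20x⁴ − 2x³ − 4x² − 17x) ÷ lead(D) = −10x⁶ ÷ 2x = −5x⁵. Subtract (−5x⁵)·D = −10x⁶ − 5x⁵. Remainder: −16x⁵ − 20x⁴ − 2x³ − 4x² − 17x.
Step 3: lead(−16x⁵ − 20x⁴ − 2x³ − 4x² − 17x) ÷ lead(D) = −16x⁵ ÷ 2x = −8x⁴. Subtract (−8x⁴)·D = −16x⁵ − 8x⁴. Remainder: −12x⁴ − 2x³ − 4x² − 17x.
Step 4: lead(−12x⁴ − 2x³ − 4x² − 17x) ÷ lead(D) = −12x⁴ ÷ 2x = −6x³. Subtract (−6x³)·D = −12x⁴ − 6x³. Remainder: 4x³ − 4x² − 17x.
Step 5: lead(4x³ − 4x² − 17x) ÷ lead(D) = 4x³ ÷ 2x = 2x². Subtract (2x²)·D = 4x³ + 2x². Remainder: −6x² − 17x.
Step 6: lead(−6x² − 17x) ÷ lead(D) = −6x² ÷ 2x = −3x. Subtract (−3x)·D = −6x² − 3x. Remainder: −14x.
Step 7: lead(−14x) ÷ lead(D) = −14x ÷ 2x = −7. Subtract (−7)·D = −14x − 7. Remainder: 7.

R = [7], so D(x) is not a factor of P(x). no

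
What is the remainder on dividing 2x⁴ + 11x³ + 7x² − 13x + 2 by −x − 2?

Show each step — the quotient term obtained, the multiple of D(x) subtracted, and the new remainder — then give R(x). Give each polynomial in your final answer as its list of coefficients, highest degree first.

Step 1: lead(2x⁴ + 11x³ + 7x² − 13x + 2) ÷ lead(D) = 2x⁴ ÷ −x = −2x³. Subtract (−2x³)·D = 2x⁴ + 4x³. Remainder: 7x³ + 7x² − 13x + 2.
Step 2: lead(7x³ + 7x² − 13x + 2) ÷ lead(D) = 7x³ ÷ −x = −7x². Subtract (−7x²)·D = 7x³ + 14x². Remainder: −7x² − 13x + 2.
Step 3: lead(−7x² − 13x + 2) ÷ lead(D) = −7x² ÷ −x = 7x. Subtract (7x)·D = −7x² − 14x. Remainder: x + 2.
Step 4: lead(x + 2) ÷ lead(D) = x ÷ −x = −1. Subtract (−1)·D = x + 2. Remainder: 0.

R = [0]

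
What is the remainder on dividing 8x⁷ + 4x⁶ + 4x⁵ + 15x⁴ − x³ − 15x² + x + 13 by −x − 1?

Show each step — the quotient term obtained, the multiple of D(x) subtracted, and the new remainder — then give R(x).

Step 1: lead(8x⁷ + 4x⁶ + 4x⁵ + 15x⁴ − x³ − 15x² + x + 13) ÷ lead(D) = 8x⁷ ÷ −x = −8x⁶. Subtract (−8x⁶)·D = 8x⁷ + 8x⁶. Remainder: −4x⁶ + 4x⁵ + 15x⁴ − x³ − 15x² + x + 13.
Step 2: lead(−4x⁶ + 4x⁵ + 15x⁴ − x³ − 15x² + x + 13) ÷ lead(D) = −4x⁶ ÷ −x = 4x⁵. Subtract (4x⁵)·D = −4x⁶ − 4x⁵. Remainder: 8x⁵ + 15x⁴ − x³ − 15x² + x + 13.
Step 3: lead(8x⁵ + 15x⁴ − x³ − 15x² + x + 13) ÷ lead(D) = 8x⁵ ÷ −x = −8x⁴. Subtract (−8x⁴)·D = 8x⁵ + 8x⁴. Remainder: 7x⁴ − x³ − 15x² + x + 13.
Step 4: lead(7x⁴ − x³ − 15x² + x + 13) ÷ lead(D) = 7x⁴ ÷ −x = −7x³. Subtract (−7x³)·D = 7x⁴ + 7x³. Remainder: −8x³ − 15x² + x + 13.
Step 5: lead(−8x³ − 15x² + x + 13) ÷ lead(D) = −8x³ ÷ −x = 8x². Subtract (8x²)·D = −8x³ − 8x². Remainder: −7x² + x + 13.
Step 6: lead(−7x² + x + 13) ÷ lead(D) = −7x² ÷ −x = 7x. Subtract (7x)·D = −7x² − 7x. Remainder: 8x + 13.
Step 7: lead(8x + 13) ÷ lead(D) = 8x ÷ −x = −8. Subtract (−8)·D = 8x + 8. Remainder: 5.

R(x) = 5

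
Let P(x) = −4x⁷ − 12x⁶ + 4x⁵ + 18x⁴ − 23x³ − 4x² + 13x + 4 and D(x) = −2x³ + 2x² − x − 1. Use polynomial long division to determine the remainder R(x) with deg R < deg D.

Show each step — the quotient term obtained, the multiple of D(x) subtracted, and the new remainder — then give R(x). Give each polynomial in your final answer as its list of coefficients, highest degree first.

Step 1: lead(−4x⁷ − 12x⁶ + 4x⁵ + 18x⁴ − 23x³ − 4x² + 13x + 4) ÷ lead(D) = −4x⁷ ÷ −2x³ = 2x⁴. Subtract (2x⁴)·D = −4x⁷ + 4x⁶ − 2x⁵ − 2x⁴. Remainder: −16x⁶ + 6x⁵ + 20x⁴ − 23x³ − 4x² + 13x + 4.
Step 2: lead(−16x⁶ + 6x⁵ + 20x⁴ − 23x³ − 4x² + 13x + 4) ÷ lead(D) = −16x⁶ ÷ −2x³ = 8x³. Subtract (8x³)·D = −16x⁶ + 16x⁵ − 8x⁴ − 8x³. Remainder: −10x⁵ + 28x⁴ − 15x³ − 4x² + 13x + 4.
Step 3: lead(−10x⁵ + 28x⁴ − 15x³ − 4x² + 13x + 4) ÷ lead(D) = −10x⁵ ÷ −2x³ = 5x². Subtract (5x²)·D = −10x⁵ + 10x⁴ − 5x³ − 5x². Remainder: 18x⁴ − 10x³ + x² + 13x + 4.
Step 4: lead(18x⁴ − 10x³ + x² + 13x + 4) ÷ lead(D) = 18x⁴ ÷ −2x³ = −9x. Subtract (−9x)·D = 18x⁴ − 18x³ + 9x² + 9x. Remainder: 8x³ − 8x² + 4x + 4.
Step 5: lead(8x³ − 8x² + 4x + 4) ÷ lead(D) = 8x³ ÷ −2x³ = −4. Subtract (−4)·D = 8x³ − 8x² + 4x + 4. Remainder: 0.

R = [0]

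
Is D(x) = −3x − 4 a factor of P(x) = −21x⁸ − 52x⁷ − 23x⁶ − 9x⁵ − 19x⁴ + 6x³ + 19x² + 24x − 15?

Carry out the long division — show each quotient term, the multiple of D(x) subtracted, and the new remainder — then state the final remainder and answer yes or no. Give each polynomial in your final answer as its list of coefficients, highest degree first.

Step 1: lead(−21x⁸ − 52x⁷ − 23x⁶ − 9x⁵ − 19x⁴ + 6x³ + 19x² + 24x − 15) ÷ lead(D) = −21x⁸ ÷ −3x = 7x⁷. Subtract (7x⁷)·D = −21x⁸ − 28x⁷. Remainder: −24x⁷ − 23x⁶ − 9x⁵ − 19x⁴ + 6x³ + 19x² + 24x − 15.
Step 2: lead(−24x⁷ − 23x⁶ − 9x⁵ − 19x⁴ + 6x³ + 19x² + 24x − 15) ÷ lead(D) = −24x⁷ ÷ −3x = 8x⁶. Subtract (8x⁶)·D = −24x⁷ − 32x⁶. Remainder: 9x⁶ − 9x⁵ − 19x⁴ + 6x³ + 19x² + 24x − 15.
Step 3: lead(9x⁶ − 9x⁵ − 19x⁴ + 6x³ + 19x² + 24x − 15) ÷ lead(D) = 9x⁶ ÷ −3x = −3x⁵. Subtract (−3x⁵)·D = 9x⁶ + 12x⁵. Remainder: −21x⁵ − 19x⁴ + 6x³ + 19x² + 24x − 15.
Step 4: lead(−21x⁵ − 19x⁴ + 6x³ + 19x² + 24x − 15) ÷ lead(D) = −21x⁵ ÷ −3x = 7x⁴. Subtract (7x⁴)·D = −21x⁵ − 28x⁴. Remainder: 9x⁴ + 6x³ + 19x² + 24x − 15.
Step 5: lead(9x⁴ + 6x³ + 19x² + 24x − 15) ÷ lead(D) = 9x⁴ ÷ −3x = −3x³. Subtract (−3x³)·D = 9x⁴ + 12x³. Remainder: −6x³ + 19x² + 24x − 15.
Step 6: lead(−6x³ + 19x² + 24x − 15) ÷ lead(D) = −6x³ ÷ −3x = 2x². Subtract (2x²)·D = −6x³ − 8x². Remainder: 27x² + 24x − 15.
Step 7: lead(27x² + 24x − 15) ÷ lead(D) = 27x² ÷ −3x = −9x. Subtract (−9x)·D = 27x² + 36x. Remainder: −12x − 15.
Step 8: lead(−12x − 15) ÷ lead(D) = −12x ÷ −3x = 4. Subtract (4)·D = −12x − 16. Remainder: 1.

R = [1], so D(x) is not a factor of P(x). no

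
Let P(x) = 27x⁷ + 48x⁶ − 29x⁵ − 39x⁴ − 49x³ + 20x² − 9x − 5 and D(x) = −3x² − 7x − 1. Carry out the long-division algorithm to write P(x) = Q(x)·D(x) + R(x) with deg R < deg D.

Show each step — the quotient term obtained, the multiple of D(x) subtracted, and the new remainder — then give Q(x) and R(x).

Q(x) = −9x⁵ + 5x⁴ + x³ + 9x² − 5x + 2; R(x) = −3

Step 1: lead(27x⁷ + 48x⁶ − 29x⁵ − 39x⁴ − 49x³ + 20x² − 9x − 5) ÷ lead(D) = 27x⁷ ÷ −3x² = −9x⁵. Subtract (−9x⁵)·D = 27x⁷ + 63x⁶ + 9x⁵. Remainder: −15x⁶ − 38x⁵ − 39x⁴ − 49x³ + 20x² − 9x − 5.
Step 2: lead(−15x⁶ − 38x⁵ − 39x⁴ − 49x³ + 20x² − 9x − 5) ÷ lead(D) = −15x⁶ ÷ −3x² = 5x⁴. Subtract (5x⁴)·D = −15x⁶ − 35x⁵ − 5x⁴. Remainder: −3x⁵ − 34x⁴ − 49x³ + 20x² − 9x − 5.
Step 3: lead(−3x⁵ − 34x⁴ − 49x³ + 20x² − 9x − 5) ÷ lead(D) = −3x⁵ ÷ −3x² = x³. Subtract (x³)·D = −3x⁵ − 7x⁴ − x³. Remainder: −27x⁴ − 48x³ + 20x² − 9x − 5.
Step 4: lead(−27x⁴ − 48x³ + 20x² − 9x − 5) ÷ lead(D) = −27x⁴ ÷ −3x² = 9x². Subtract (9x²)·D = −27x⁴ − 63x³ − 9x². Remainder: 15x³ + 29x² − 9x − 5.
Step 5: lead(15x³ + 29x² − 9x − 5) ÷ lead(D) = 15x³ ÷ −3x² = −5x. Subtract (−5x)·D = 15x³ + 35x² + 5x. Remainder: −6x² − 14x − 5.
Step 6: lead(−6x² − 14x − 5) ÷ lead(D) = −6x² ÷ −3x² = 2. Subtract (2)·D = −6x² − 14x − 2. Remainder: −3.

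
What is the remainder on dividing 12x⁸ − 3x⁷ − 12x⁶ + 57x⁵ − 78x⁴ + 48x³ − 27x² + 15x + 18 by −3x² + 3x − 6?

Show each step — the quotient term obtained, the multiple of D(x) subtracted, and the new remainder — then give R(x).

R(x) = 0

Step 1: lead(12x⁸ − 3x⁷ − 12x⁶ + 57x⁵ − 78x⁴ + 48x³ − 27x² + 15x + 18) ÷ lead(D) = 12x⁸ ÷ −3x² = −4x⁶. Subtract (−4x⁶)·D = 12x⁸ − 12x⁷ + 24x⁶. Remainder: 9x⁷ − 36x⁶ + 57x⁵ − 78x⁴ + 48x³ − 27x² + 15x + 18.
Step 2: lead(9x⁷ − 36x⁶ + 57x⁵ − 78x⁴ + 48x³ − 27x² + 15x + 18) ÷ lead(D) = 9x⁷ ÷ −3x² = −3x⁵. Subtract (−3x⁵)·D = 9x⁷ − 9x⁶ + 18x⁵. Remainder: −27x⁶ + 39x⁵ − 78x⁴ + 48x³ − 27x² + 15x + 18.
Step 3: lead(−27x⁶ + 39x⁵ − 78x⁴ + 48x³ − 27x² + 15x + 18) ÷ lead(D) = −27x⁶ ÷ −3x² = 9x⁴. Subtract (9x⁴)·D = −27x⁶ + 27x⁵ − 54x⁴. Remainder: 12x⁵ − 24x⁴ + 48x³ − 27x² + 15x + 18.
Step 4: lead(12x⁵ − 24x⁴ + 48x³ − 27x² + 15x + 18) ÷ lead(D) = 12x⁵ ÷ −3x² = −4x³. Subtract (−4x³)·D = 12x⁵ − 12x⁴ + 24x³. Remainder: −12x⁴ + 24x³ − 27x² + 15x + 18.
Step 5: lead(−12x⁴ + 24x³ − 27x² + 15x + 18) ÷ lead(D) = −12x⁴ ÷ −3x² = 4x². Subtract (4x²)·D = −12x⁴ + 12x³ − 24x². Remainder: 12x³ − 3x² + 15x + 18.
Step 6: lead(12x³ − 3x² + 15x + 18) ÷ lead(D) = 12x³ ÷ −3x² = −4x. Subtract (−4x)·D = 12x³ − 12x² + 24x. Remainder: 9x² − 9x + 18.
Step 7: lead(9x² − 9x + 18) ÷ lead(D) = 9x² ÷ −3x² = −3. Subtract (−3)·D = 9x² − 9x + 18. Remainder: 0.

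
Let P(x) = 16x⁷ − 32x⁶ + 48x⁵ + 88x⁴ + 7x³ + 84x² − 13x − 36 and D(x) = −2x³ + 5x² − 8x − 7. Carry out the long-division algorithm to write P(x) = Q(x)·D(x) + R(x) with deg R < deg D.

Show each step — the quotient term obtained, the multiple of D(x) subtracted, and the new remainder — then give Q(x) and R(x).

Step 1: lead(16x⁷ − 32x⁶ + 48x⁵ + 88x⁴ + 7x³ + 84x² − 13x − 36) ÷ lead(D) = 16x⁷ ÷ −2x³ = −8x⁴. Subtract (−8x⁴)·D = 16x⁷ − 40x⁶ + 64x⁵ + 56x⁴. Remainder: 8x⁶ − 16x⁵ + 32x⁴ + 7x³ + 84x² − 13x − 36.
Step 2: lead(8x⁶ − 16x⁵ + 32x⁴ + 7x³ + 84x² − 13x − 36) ÷ lead(D) = 8x⁶ ÷ −2x³ = −4x³. Subtract (−4x³)·D = 8x⁶ − 20x⁵ + 32x⁴ + 28x³. Remainder: 4x⁵ − 21x³ + 84x² − 13x − 36.
Step 3: lead(4x⁵ − 21x³ + 84x² − 13x − 36) ÷ lead(D) = 4x⁵ ÷ −2x³ = −2x². Subtract (−2x²)·D = 4x⁵ − 10x⁴ + 16x³ + 14x². Remainder: 10x⁴ − 37x³ + 70x² − 13x − 36.
Step 4: lead(10x⁴ − 37x³ + 70x² − 13x − 36) ÷ lead(D) = 10x⁴ ÷ −2x³ = −5x. Subtract (−5x)·D = 10x⁴ − 25x³ + 40x² + 35x. Remainder: −12x³ + 30x² − 48x − 36.
Step 5: lead(−12x³ + 30x² − 48x − 36) ÷ lead(D) = −12x³ ÷ −2x³ = 6. Subtract (6)·D = −12x³ + 30x² − 48x − 42. Remainder: 6.

Q(x) = −8x⁴ − 4x³ − 2x² − 5x + 6; R(x) = 6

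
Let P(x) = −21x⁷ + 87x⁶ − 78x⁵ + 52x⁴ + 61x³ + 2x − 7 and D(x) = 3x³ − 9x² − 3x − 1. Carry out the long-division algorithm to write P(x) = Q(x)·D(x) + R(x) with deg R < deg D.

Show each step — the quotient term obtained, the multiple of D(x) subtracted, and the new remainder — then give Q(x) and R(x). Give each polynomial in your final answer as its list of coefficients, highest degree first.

Step 1: lead(−21x⁷ + 87x⁶ − 78x⁵ + 52x⁴ + 61x³ + 2x − 7) ÷ lead(D) = −21x⁷ ÷ 3x³ = −7x⁴. Subtract (−7x⁴)·D = −21x⁷ + 63x⁶ + 21x⁵ + 7x⁴. Remainder: 24x⁶ − 99x⁵ + 45x⁴ + 61x³ + 2x − 7.
Step 2: lead(24x⁶ − 99x⁵ + 45x⁴ + 61x³ + 2x − 7) ÷ lead(D) = 24x⁶ ÷ 3x³ = 8x³. Subtract (8x³)·D = 24x⁶ − 72x⁵ − 24x⁴ − 8x³. Remainder: −27x⁵ + 69x⁴ + 69x³ + 2x − 7.
Step 3: lead(−27x⁵ + 69x⁴ + 69x³ + 2x − 7) ÷ lead(D) = −27x⁵ ÷ 3x³ = −9x². Subtract (−9x²)·D = −27x⁵ + 81x⁴ + 27x³ + 9x². Remainder: −12x⁴ + 42x³ − 9x² + 2x − 7.
Step 4: lead(−12x⁴ + 42x³ − 9x² + 2x − 7) ÷ lead(D) = −12x⁴ ÷ 3x³ = −4x. Subtract (−4x)·D = −12x⁴ + 36x³ + 12x² + 4x. Remainder: 6x³ − 21x² − 2x − 7.
Step 5: lead(6x³ − 21x² − 2x − 7) ÷ lead(D) = 6x³ ÷ 3x³ = 2. Subtract (2)·D = 6x³ − 18x² − 6x − 2. Remainder: −3x² + 4x − 5.

Q = [-7, 8, -9, -4, 2]; R = [-3, 4, -5]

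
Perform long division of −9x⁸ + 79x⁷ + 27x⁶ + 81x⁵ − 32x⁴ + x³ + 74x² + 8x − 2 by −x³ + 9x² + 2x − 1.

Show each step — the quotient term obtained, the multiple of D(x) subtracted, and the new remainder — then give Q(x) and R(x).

Step 1: lead(−9x⁸ + 79x⁷ + 27x⁶ + 81x⁵ − 32x⁴ + x³ + 74x² + 8x − 2) ÷ lead(D) = −9x⁸ ÷ −x³ = 9x⁵. Subtract (9x⁵)·D = −9x⁸ + 81x⁷ + 18x⁶ − 9x⁵. Remainder: −2x⁷ + 9x⁶ + 90x⁵ − 32x⁴ + x³ + 74x² + 8x − 2.
Step 2: lead(−2x⁷ + 9x⁶ + 90x⁵ − 32x⁴ + x³ + 74x² + 8x − 2) ÷ lead(D) = −2x⁷ ÷ −x³ = 2x⁴. Subtract (2x⁴)·D = −2x⁷ + 18x⁶ + 4x⁵ − 2x⁴. Remainder: −9x⁶ + 86x⁵ − 30x⁴ + x³ + 74x² + 8x − 2.
Step 3: lead(−9x⁶ + 86x⁵ − 30x⁴ + x³ + 74x² + 8x − 2) ÷ lead(D) = −9x⁶ ÷ −x³ = 9x³. Subtract (9x³)·D = −9x⁶ + 81x⁵ + 18x⁴ − 9x³. Remainder: 5x⁵ − 48x⁴ + 10x³ + 74x² + 8x − 2.
Step 4: lead(5x⁵ − 48x⁴ + 10x³ + 74x² + 8x − 2) ÷ lead(D) = 5x⁵ ÷ −x³ = −5x². Subtract (−5x²)·D = 5x⁵ − 45x⁴ − 10x³ + 5x². Remainder: −3x⁴ + 20x³ + 69x² + 8x − 2.
Step 5: lead(−3x⁴ + 20x³ + 69x² + 8x − 2) ÷ lead(D) = −3x⁴ ÷ −x³ = 3x. Subtract (3x)·D = −3x⁴ + 27x³ + 6x² − 3x. Remainder: −7x³ + 63x² + 11x − 2.
Step 6: lead(−7x³ + 63x² + 11x − 2) ÷ lead(D) = −7x³ ÷ −x³ = 7. Subtract (7)·D = −7x³ + 63x² + 14x − 7. Remainder: −3x + 5.

Q(x) = 9x⁵ + 2x⁴ + 9x³ − 5x² + 3x + 7; R(x) = −3x + 5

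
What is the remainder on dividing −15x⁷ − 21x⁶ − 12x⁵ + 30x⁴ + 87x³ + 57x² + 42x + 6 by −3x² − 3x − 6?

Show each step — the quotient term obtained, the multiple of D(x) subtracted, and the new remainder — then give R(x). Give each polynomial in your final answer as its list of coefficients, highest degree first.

Step 1: lead(−15x⁷ − 21x⁶ − 12x⁵ + 30x⁴ + 87x³ + 57x² + 42x + 6) ÷ lead(D) = −15x⁷ ÷ −3x² = 5x⁵. Subtract (5x⁵)·D = −15x⁷ − 15x⁶ − 30x⁵. Remainder: −6x⁶ + 18x⁵ + 30x⁴ + 87x³ + 57x² + 42x + 6.
Step 2: lead(−6x⁶ + 18x⁵ + 30x⁴ + 87x³ + 57x² + 42x + 6) ÷ lead(D) = −6x⁶ ÷ −3x² = 2x⁴. Subtract (2x⁴)·D = −6x⁶ − 6x⁵ − 12x⁴. Remainder: 24x⁵ + 42x⁴ + 87x³ + 57x² + 42x + 6.
Step 3: lead(24x⁵ + 42x⁴ + 87x³ + 57x² + 42x + 6) ÷ lead(D) = 24x⁵ ÷ −3x² = −8x³. Subtract (−8x³)·D = 24x⁵ + 24x⁴ + 48x³. Remainder: 18x⁴ + 39x³ + 57x² + 42x + 6.
Step 4: lead(18x⁴ + 39x³ + 57x² + 42x + 6) ÷ lead(D) = 18x⁴ ÷ −3x² = −6x². Subtract (−6x²)·D = 18x⁴ + 18x³ + 36x². Remainder: 21x³ + 21x² + 42x + 6.
Step 5: lead(21x³ + 21x² + 42x + 6) ÷ lead(D) = 21x³ ÷ −3x² = −7x. Subtract (−7x)·D = 21x³ + 21x² + 42x. Remainder: 6.

R = [6]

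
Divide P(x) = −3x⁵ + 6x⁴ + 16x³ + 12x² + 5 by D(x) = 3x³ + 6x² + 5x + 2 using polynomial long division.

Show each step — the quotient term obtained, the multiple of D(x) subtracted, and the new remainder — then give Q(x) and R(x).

Step 1: lead(−3x⁵ + 6x⁴ + 16x³ + 12x² + 5) ÷ lead(D) = −3x⁵ ÷ 3x³ = −x². Subtract (−x²)·D = −3x⁵ − 6x⁴ − 5x³ − 2x². Remainder: 12x⁴ + 21x³ + 14x² + 5.
Step 2: lead(12x⁴ + 21x³ + 14x² + 5) ÷ lead(D) = 12x⁴ ÷ 3x³ = 4x. Subtract (4x)·D = 12x⁴ + 24x³ + 20x² + 8x. Remainder: −3x³ − 6x² − 8x + 5.
Step 3: lead(−3x³ − 6x² − 8x + 5) ÷ lead(D) = −3x³ ÷ 3x³ = −1. Subtract (−1)·D = −3x³ − 6x² − 5x − 2. Remainder: −3x + 7.

Q(x) = −x² + 4x − 1; R(x) = −3x + 7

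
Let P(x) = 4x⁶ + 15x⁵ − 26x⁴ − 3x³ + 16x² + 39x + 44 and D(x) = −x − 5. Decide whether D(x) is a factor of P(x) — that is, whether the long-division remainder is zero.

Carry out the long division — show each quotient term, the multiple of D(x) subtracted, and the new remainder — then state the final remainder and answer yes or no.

Step 1: lead(4x⁶ + 15x⁵ − 26x⁴ − 3x³ + 16x² + 39x + 44) ÷ lead(D) = 4x⁶ ÷ −x = −4x⁵. Subtract (−4x⁵)·D = 4x⁶ + 20x⁵. Remainder: −5x⁵ − 26x⁴ − 3x³ + 16x² + 39x + 44.
Step 2: lead(−5x⁵ − 26x⁴ − 3x³ + 16x² + 39x + 44) ÷ lead(D) = −5x⁵ ÷ −x = 5x⁴. Subtract (5x⁴)·D = −5x⁵ − 25x⁴. Remainder: −x⁴ − 3x³ + 16x² + 39x + 44.
Step 3: lead(−x⁴ − 3x³ + 16x² + 39x + 44) ÷ lead(D) = −x⁴ ÷ −x = x³. Subtract (x³)·D = −x⁴ − 5x³. Remainder: 2x³ + 16x² + 39x + 44.
Step 4: lead(2x³ + 16x² + 39x + 44) ÷ lead(D) = 2x³ ÷ −x = −2x². Subtract (−2x²)·D = 2x³ + 10x². Remainder: 6x² + 39x + 44.
Step 5: lead(6x² + 39x + 44) ÷ lead(D) = 6x² ÷ −x = −6x. Subtract (−6x)·D = 6x² + 30x. Remainder: 9x + 44.
Step 6: lead(9x + 44) ÷ lead(D) = 9x ÷ −x = −9. Subtract (−9)·D = 9x + 45. Remainder: −1.

R(x) = −1, so D(x) is not a factor of P(x). no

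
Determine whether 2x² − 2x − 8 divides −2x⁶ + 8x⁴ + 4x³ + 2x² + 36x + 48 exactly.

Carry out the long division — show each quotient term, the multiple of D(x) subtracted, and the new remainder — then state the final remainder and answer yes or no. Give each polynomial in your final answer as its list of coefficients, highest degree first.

R = [0], so D(x) is a factor of P(x). yes

Step 1: lead(−2x⁶ + 8x⁴ + 4x³ + 2x² + 36x + 48) ÷ lead(D) = −2x⁶ ÷ 2x² = −x⁴. Subtract (−x⁴)·D = −2x⁶ + 2x⁵ + 8x⁴. Remainder: −2x⁵ + 4x³ + 2x² + 36x + 48.
Step 2: lead(−2x⁵ + 4x³ + 2x² + 36x + 48) ÷ lead(D) = −2x⁵ ÷ 2x² = −x³. Subtract (−x³)·D = −2x⁵ + 2x⁴ + 8x³. Remainder: −2x⁴ − 4x³ + 2x² + 36x + 48.
Step 3: lead(−2x⁴ − 4x³ + 2x² + 36x + 48) ÷ lead(D) = −2x⁴ ÷ 2x² = −x². Subtract (−x²)·D = −2x⁴ + 2x³ + 8x². Remainder: −6x³ − 6x² + 36x + 48.
Step 4: lead(−6x³ − 6x² + 36x + 48) ÷ lead(D) = −6x³ ÷ 2x² = −3x. Subtract (−3x)·D = −6x³ + 6x² + 24x. Remainder: −12x² + 12x + 48.
Step 5: lead(−12x² + 12x + 48) ÷ lead(D) = −12x² ÷ 2x² = −6. Subtract (−6)·D = −12x² + 12x + 48. Remainder: 0.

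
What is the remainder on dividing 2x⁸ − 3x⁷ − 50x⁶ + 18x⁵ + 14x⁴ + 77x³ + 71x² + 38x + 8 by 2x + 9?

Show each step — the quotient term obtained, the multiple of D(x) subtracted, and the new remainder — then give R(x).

R(x) = −1

Step 1: lead(2x⁸ − 3x⁷ − 50x⁶ + 18x⁵ + 14x⁴ + 77x³ + 71x² + 38x + 8) ÷ lead(D) = 2x⁸ ÷ 2x = x⁷. Subtract (x⁷)·D = 2x⁸ + 9x⁷. Remainder: −12x⁷ − 50x⁶ + 18x⁵ + 14x⁴ + 77x³ + 71x² + 38x + 8.
Step 2: lead(−12x⁷ − 50x⁶ + 18x⁵ + 14x⁴ + 77x³ + 71x² + 38x + 8) ÷ lead(D) = −12x⁷ ÷ 2x = −6x⁶. Subtract (−6x⁶)·D = −12x⁷ − 54x⁶. Remainder: 4x⁶ + 18x⁵ + 14x⁴ + 77x³ + 71x² + 38x + 8.
Step 3: lead(4x⁶ + 18x⁵ + 14x⁴ + 77x³ + 71x² + 38x + 8) ÷ lead(D) = 4x⁶ ÷ 2x = 2x⁵. Subtract (2x⁵)·D = 4x⁶ + 18x⁵. Remainder: 14x⁴ + 77x³ + 71x² + 38x + 8.
Step 4: lead(14x⁴ + 77x³ + 71x² + 38x + 8) ÷ lead(D) = 14x⁴ ÷ 2x = 7x³. Subtract (7x³)·D = 14x⁴ + 63x³. Remainder: 14x³ + 71x² + 38x + 8.
Step 5: lead(14x³ + 71x² + 38x + 8) ÷ lead(D) = 14x³ ÷ 2x = 7x². Subtract (7x²)·D = 14x³ + 63x². Remainder: 8x² + 38x + 8.
Step 6: lead(8x² + 38x + 8) ÷ lead(D) = 8x² ÷ 2x = 4x. Subtract (4x)·D = 8x² + 36x. Remainder: 2x + 8.
Step 7: lead(2x + 8) ÷ lead(D) = 2x ÷ 2x = 1. Subtract (1)·D = 2x + 9. Remainder: −1.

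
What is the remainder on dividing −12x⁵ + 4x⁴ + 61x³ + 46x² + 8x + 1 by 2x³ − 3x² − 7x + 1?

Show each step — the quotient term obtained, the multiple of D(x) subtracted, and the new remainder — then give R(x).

R(x) = 8x + 2

Step 1: lead(−12x⁵ + 4x⁴ + 61x³ + 46x² + 8x + 1) ÷ lead(D) = −12x⁵ ÷ 2x³ = −6x². Subtract (−6x²)·D = −12x⁵ + 18x⁴ + 42x³ − 6x². Remainder: −14x⁴ + 19x³ + 52x² + 8x + 1.
Step 2: lead(−14x⁴ + 19x³ + 52x² + 8x + 1) ÷ lead(D) = −14x⁴ ÷ 2x³ = −7x. Subtract (−7x)·D = −14x⁴ + 21x³ + 49x² − 7x. Remainder: −2x³ + 3x² + 15x + 1.
Step 3: lead(−2x³ + 3x² + 15x + 1) ÷ lead(D) = −2x³ ÷ 2x³ = −1. Subtract (−1)·D = −2x³ + 3x² + 7x − 1. Remainder: 8x + 2.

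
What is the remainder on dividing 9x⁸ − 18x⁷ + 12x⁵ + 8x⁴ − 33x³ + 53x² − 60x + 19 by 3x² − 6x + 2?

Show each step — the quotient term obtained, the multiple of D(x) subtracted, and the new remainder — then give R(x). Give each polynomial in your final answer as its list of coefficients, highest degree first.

R = [1]

Step 1: lead(9x⁸ − 18x⁷ + 12x⁵ + 8x⁴ − 33x³ + 53x² − 60x + 19) ÷ lead(D) = 9x⁸ ÷ 3x² = 3x⁶. Subtract (3x⁶)·D = 9x⁸ − 18x⁷ + 6x⁶. Remainder: −6x⁶ + 12x⁵ + 8x⁴ − 33x³ + 53x² − 60x + 19.
Step 2: lead(−6x⁶ + 12x⁵ + 8x⁴ − 33x³ + 53x² − 60x + 19) ÷ lead(D) = −6x⁶ ÷ 3x² = −2x⁴. Subtract (−2x⁴)·D = −6x⁶ + 12x⁵ − 4x⁴. Remainder: 12x⁴ − 33x³ + 53x² − 60x + 19.
Step 3: lead(12x⁴ − 33x³ + 53x² − 60x + 19) ÷ lead(D) = 12x⁴ ÷ 3x² = 4x². Subtract (4x²)·D = 12x⁴ − 24x³ + 8x². Remainder: −9x³ + 45x² − 60x + 19.
Step 4: lead(−9x³ + 45x² − 60x + 19) ÷ lead(D) = −9x³ ÷ 3x² = −3x. Subtract (−3x)·D = −9x³ + 18x² − 6x. Remainder: 27x² − 54x + 19.
Step 5: lead(27x² − 54x + 19) ÷ lead(D) = 27x² ÷ 3x² = 9. Subtract (9)·D = 27x² − 54x + 18. Remainder: 1.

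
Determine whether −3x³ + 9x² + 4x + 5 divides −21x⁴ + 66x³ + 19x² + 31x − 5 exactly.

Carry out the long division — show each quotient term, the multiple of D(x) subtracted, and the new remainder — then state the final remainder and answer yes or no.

Step 1: lead(−21x⁴ + 66x³ + 19x² + 31x − 5) ÷ lead(D) = −21x⁴ ÷ −3x³ = 7x. Subtract (7x)·D = −21x⁴ + 63x³ + 28x² + 35x. Remainder: 3x³ − 9x² − 4x − 5.
Step 2: lead(3x³ − 9x² − 4x − 5) ÷ lead(D) = 3x³ ÷ −3x³ = −1. Subtract (−1)·D = 3x³ − 9x² − 4x − 5. Remainder: 0.

R(x) = 0, so D(x) is a factor of P(x). yes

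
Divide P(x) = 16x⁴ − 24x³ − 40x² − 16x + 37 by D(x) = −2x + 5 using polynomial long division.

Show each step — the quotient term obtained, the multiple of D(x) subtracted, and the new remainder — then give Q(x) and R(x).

Q(x) = −8x³ − 8x² + 8; R(x) = −3

Step 1: lead(16x⁴ − 24x³ − 40x² − 16x + 37) ÷ lead(D) = 16x⁴ ÷ −2x = −8x³. Subtract (−8x³)·D = 16x⁴ − 40x³. Remainder: 16x³ − 40x² − 16x + 37.
Step 2: lead(16x³ − 40x² − 16x + 37) ÷ lead(D) = 16x³ ÷ −2x = −8x². Subtract (−8x²)·D = 16x³ − 40x². Remainder: −16x + 37.
Step 3: lead(−16x + 37) ÷ lead(D) = −16x ÷ −2x = 8. Subtract (8)·D = −16x + 40. Remainder: −3.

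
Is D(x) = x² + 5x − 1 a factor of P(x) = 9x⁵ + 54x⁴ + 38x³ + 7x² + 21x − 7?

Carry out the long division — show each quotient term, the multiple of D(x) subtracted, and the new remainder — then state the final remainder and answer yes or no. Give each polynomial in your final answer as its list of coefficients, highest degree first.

R = [-7, -1], so D(x) is not a factor of P(x). no

Step 1: lead(9x⁵ + 54x⁴ + 38x³ + 7x² + 21x − 7) ÷ lead(D) = 9x⁵ ÷ x² = 9x³. Subtract (9x³)·D = 9x⁵ + 45x⁴ − 9x³. Remainder: 9x⁴ + 47x³ + 7x² + 21x − 7.
Step 2: lead(9x⁴ + 47x³ + 7x² + 21x − 7) ÷ lead(D) = 9x⁴ ÷ x² = 9x². Subtract (9x²)·D = 9x⁴ + 45x³ − 9x². Remainder: 2x³ + 16x² + 21x − 7.
Step 3: lead(2x³ + 16x² + 21x − 7) ÷ lead(D) = 2x³ ÷ x² = 2x. Subtract (2x)·D = 2x³ + 10x² − 2x. Remainder: 6x² + 23x − 7.
Step 4: lead(6x² + 23x − 7) ÷ lead(D) = 6x² ÷ x² = 6. Subtract (6)·D = 6x² + 30x − 6. Remainder: −7x − 1.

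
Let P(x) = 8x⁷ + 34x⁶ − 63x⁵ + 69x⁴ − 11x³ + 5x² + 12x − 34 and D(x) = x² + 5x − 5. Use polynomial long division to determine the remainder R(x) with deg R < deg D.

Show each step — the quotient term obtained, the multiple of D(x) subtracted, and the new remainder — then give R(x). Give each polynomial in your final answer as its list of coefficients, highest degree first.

R = [7, -9]

Step 1: lead(8x⁷ + 34x⁶ − 63x⁵ + 69x⁴ − 11x³ + 5x² + 12x − 34) ÷ lead(D) = 8x⁷ ÷ x² = 8x⁵. Subtract (8x⁵)·D = 8x⁷ + 40x⁶ − 40x⁵. Remainder: −6x⁶ − 23x⁵ + 69x⁴ − 11x³ + 5x² + 12x − 34.
Step 2: lead(−6x⁶ − 23x⁵ + 69x⁴ − 11x³ + 5x² + 12x − 34) ÷ lead(D) = −6x⁶ ÷ x² = −6x⁴. Subtract (−6x⁴)·D = −6x⁶ − 30x⁵ + 30x⁴. Remainder: 7x⁵ + 39x⁴ − 11x³ + 5x² + 12x − 34.
Step 3: lead(7x⁵ + 39x⁴ − 11x³ + 5x² + 12x − 34) ÷ lead(D) = 7x⁵ ÷ x² = 7x³. Subtract (7x³)·D = 7x⁵ + 35x⁴ − 35x³. Remainder: 4x⁴ + 24x³ + 5x² + 12x − 34.
Step 4: lead(4x⁴ + 24x³ + 5x² + 12x − 34) ÷ lead(D) = 4x⁴ ÷ x² = 4x². Subtract (4x²)·D = 4x⁴ + 20x³ − 20x². Remainder: 4x³ + 25x² + 12x − 34.
Step 5: lead(4x³ + 25x² + 12x − 34) ÷ lead(D) = 4x³ ÷ x² = 4x. Subtract (4x)·D = 4x³ + 20x² − 20x. Remainder: 5x² + 32x − 34.
Step 6: lead(5x² + 32x − 34) ÷ lead(D) = 5x² ÷ x² = 5. Subtract (5)·D = 5x² + 25x − 25. Remainder: 7x − 9.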